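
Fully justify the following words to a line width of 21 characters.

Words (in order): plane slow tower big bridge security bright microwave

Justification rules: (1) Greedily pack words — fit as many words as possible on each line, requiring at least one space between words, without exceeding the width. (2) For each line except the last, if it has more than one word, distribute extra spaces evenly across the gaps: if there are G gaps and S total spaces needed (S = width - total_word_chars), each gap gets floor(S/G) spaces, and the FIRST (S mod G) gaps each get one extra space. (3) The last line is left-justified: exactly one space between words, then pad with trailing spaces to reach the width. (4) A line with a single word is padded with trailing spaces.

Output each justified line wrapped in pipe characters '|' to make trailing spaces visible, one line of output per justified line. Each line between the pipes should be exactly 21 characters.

Line 1: ['plane', 'slow', 'tower', 'big'] (min_width=20, slack=1)
Line 2: ['bridge', 'security'] (min_width=15, slack=6)
Line 3: ['bright', 'microwave'] (min_width=16, slack=5)

Answer: |plane  slow tower big|
|bridge       security|
|bright microwave     |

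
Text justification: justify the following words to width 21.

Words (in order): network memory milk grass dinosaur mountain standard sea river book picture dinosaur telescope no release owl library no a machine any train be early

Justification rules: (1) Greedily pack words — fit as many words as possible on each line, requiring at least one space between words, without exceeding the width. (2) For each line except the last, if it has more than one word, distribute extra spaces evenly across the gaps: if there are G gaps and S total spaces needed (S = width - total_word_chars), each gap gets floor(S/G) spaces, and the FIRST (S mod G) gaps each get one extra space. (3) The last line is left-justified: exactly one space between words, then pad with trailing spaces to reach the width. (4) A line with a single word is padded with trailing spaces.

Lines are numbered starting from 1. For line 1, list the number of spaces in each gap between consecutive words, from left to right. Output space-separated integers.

Line 1: ['network', 'memory', 'milk'] (min_width=19, slack=2)
Line 2: ['grass', 'dinosaur'] (min_width=14, slack=7)
Line 3: ['mountain', 'standard', 'sea'] (min_width=21, slack=0)
Line 4: ['river', 'book', 'picture'] (min_width=18, slack=3)
Line 5: ['dinosaur', 'telescope', 'no'] (min_width=21, slack=0)
Line 6: ['release', 'owl', 'library'] (min_width=19, slack=2)
Line 7: ['no', 'a', 'machine', 'any'] (min_width=16, slack=5)
Line 8: ['train', 'be', 'early'] (min_width=14, slack=7)

Answer: 2 2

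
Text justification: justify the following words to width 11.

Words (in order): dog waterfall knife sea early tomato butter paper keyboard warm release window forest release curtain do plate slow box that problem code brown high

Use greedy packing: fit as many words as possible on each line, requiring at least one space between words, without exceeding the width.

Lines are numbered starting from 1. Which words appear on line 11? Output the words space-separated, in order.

Answer: window

Derivation:
Line 1: ['dog'] (min_width=3, slack=8)
Line 2: ['waterfall'] (min_width=9, slack=2)
Line 3: ['knife', 'sea'] (min_width=9, slack=2)
Line 4: ['early'] (min_width=5, slack=6)
Line 5: ['tomato'] (min_width=6, slack=5)
Line 6: ['butter'] (min_width=6, slack=5)
Line 7: ['paper'] (min_width=5, slack=6)
Line 8: ['keyboard'] (min_width=8, slack=3)
Line 9: ['warm'] (min_width=4, slack=7)
Line 10: ['release'] (min_width=7, slack=4)
Line 11: ['window'] (min_width=6, slack=5)
Line 12: ['forest'] (min_width=6, slack=5)
Line 13: ['release'] (min_width=7, slack=4)
Line 14: ['curtain', 'do'] (min_width=10, slack=1)
Line 15: ['plate', 'slow'] (min_width=10, slack=1)
Line 16: ['box', 'that'] (min_width=8, slack=3)
Line 17: ['problem'] (min_width=7, slack=4)
Line 18: ['code', 'brown'] (min_width=10, slack=1)
Line 19: ['high'] (min_width=4, slack=7)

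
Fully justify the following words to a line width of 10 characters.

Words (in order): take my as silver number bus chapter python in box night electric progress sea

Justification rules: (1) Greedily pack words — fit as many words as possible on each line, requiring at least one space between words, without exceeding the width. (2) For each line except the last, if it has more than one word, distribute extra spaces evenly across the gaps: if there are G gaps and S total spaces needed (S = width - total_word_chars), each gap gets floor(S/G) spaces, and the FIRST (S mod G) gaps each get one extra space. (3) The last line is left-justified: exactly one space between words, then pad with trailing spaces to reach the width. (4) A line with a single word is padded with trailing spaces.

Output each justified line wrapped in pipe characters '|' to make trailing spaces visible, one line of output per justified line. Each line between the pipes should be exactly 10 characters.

Line 1: ['take', 'my', 'as'] (min_width=10, slack=0)
Line 2: ['silver'] (min_width=6, slack=4)
Line 3: ['number', 'bus'] (min_width=10, slack=0)
Line 4: ['chapter'] (min_width=7, slack=3)
Line 5: ['python', 'in'] (min_width=9, slack=1)
Line 6: ['box', 'night'] (min_width=9, slack=1)
Line 7: ['electric'] (min_width=8, slack=2)
Line 8: ['progress'] (min_width=8, slack=2)
Line 9: ['sea'] (min_width=3, slack=7)

Answer: |take my as|
|silver    |
|number bus|
|chapter   |
|python  in|
|box  night|
|electric  |
|progress  |
|sea       |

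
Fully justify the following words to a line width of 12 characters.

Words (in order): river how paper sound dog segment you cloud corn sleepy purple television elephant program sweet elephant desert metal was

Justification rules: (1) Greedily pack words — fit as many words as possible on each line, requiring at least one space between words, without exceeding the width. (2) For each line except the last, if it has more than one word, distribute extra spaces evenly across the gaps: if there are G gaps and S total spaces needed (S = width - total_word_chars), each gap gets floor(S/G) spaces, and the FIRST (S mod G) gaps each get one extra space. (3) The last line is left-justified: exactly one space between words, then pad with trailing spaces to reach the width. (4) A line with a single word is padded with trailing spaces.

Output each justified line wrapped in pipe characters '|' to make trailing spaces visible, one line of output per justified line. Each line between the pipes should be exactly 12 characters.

Line 1: ['river', 'how'] (min_width=9, slack=3)
Line 2: ['paper', 'sound'] (min_width=11, slack=1)
Line 3: ['dog', 'segment'] (min_width=11, slack=1)
Line 4: ['you', 'cloud'] (min_width=9, slack=3)
Line 5: ['corn', 'sleepy'] (min_width=11, slack=1)
Line 6: ['purple'] (min_width=6, slack=6)
Line 7: ['television'] (min_width=10, slack=2)
Line 8: ['elephant'] (min_width=8, slack=4)
Line 9: ['program'] (min_width=7, slack=5)
Line 10: ['sweet'] (min_width=5, slack=7)
Line 11: ['elephant'] (min_width=8, slack=4)
Line 12: ['desert', 'metal'] (min_width=12, slack=0)
Line 13: ['was'] (min_width=3, slack=9)

Answer: |river    how|
|paper  sound|
|dog  segment|
|you    cloud|
|corn  sleepy|
|purple      |
|television  |
|elephant    |
|program     |
|sweet       |
|elephant    |
|desert metal|
|was         |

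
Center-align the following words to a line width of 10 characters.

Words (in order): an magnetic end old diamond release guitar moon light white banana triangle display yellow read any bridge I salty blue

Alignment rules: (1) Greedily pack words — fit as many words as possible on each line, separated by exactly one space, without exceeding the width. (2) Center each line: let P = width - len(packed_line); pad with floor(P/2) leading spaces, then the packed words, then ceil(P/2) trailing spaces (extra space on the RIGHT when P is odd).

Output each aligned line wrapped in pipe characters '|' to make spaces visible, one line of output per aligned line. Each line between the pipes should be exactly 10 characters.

Answer: |    an    |
| magnetic |
| end old  |
| diamond  |
| release  |
|  guitar  |
|moon light|
|  white   |
|  banana  |
| triangle |
| display  |
|  yellow  |
| read any |
| bridge I |
|salty blue|

Derivation:
Line 1: ['an'] (min_width=2, slack=8)
Line 2: ['magnetic'] (min_width=8, slack=2)
Line 3: ['end', 'old'] (min_width=7, slack=3)
Line 4: ['diamond'] (min_width=7, slack=3)
Line 5: ['release'] (min_width=7, slack=3)
Line 6: ['guitar'] (min_width=6, slack=4)
Line 7: ['moon', 'light'] (min_width=10, slack=0)
Line 8: ['white'] (min_width=5, slack=5)
Line 9: ['banana'] (min_width=6, slack=4)
Line 10: ['triangle'] (min_width=8, slack=2)
Line 11: ['display'] (min_width=7, slack=3)
Line 12: ['yellow'] (min_width=6, slack=4)
Line 13: ['read', 'any'] (min_width=8, slack=2)
Line 14: ['bridge', 'I'] (min_width=8, slack=2)
Line 15: ['salty', 'blue'] (min_width=10, slack=0)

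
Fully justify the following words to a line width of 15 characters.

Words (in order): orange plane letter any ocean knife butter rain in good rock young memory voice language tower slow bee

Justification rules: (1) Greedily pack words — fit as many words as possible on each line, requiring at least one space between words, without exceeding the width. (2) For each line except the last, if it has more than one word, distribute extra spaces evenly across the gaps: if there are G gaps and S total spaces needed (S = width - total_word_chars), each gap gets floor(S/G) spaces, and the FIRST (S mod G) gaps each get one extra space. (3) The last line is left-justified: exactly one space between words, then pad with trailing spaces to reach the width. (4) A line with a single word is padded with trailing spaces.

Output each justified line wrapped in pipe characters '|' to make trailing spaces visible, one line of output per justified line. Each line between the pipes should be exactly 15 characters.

Answer: |orange    plane|
|letter      any|
|ocean     knife|
|butter  rain in|
|good rock young|
|memory    voice|
|language  tower|
|slow bee       |

Derivation:
Line 1: ['orange', 'plane'] (min_width=12, slack=3)
Line 2: ['letter', 'any'] (min_width=10, slack=5)
Line 3: ['ocean', 'knife'] (min_width=11, slack=4)
Line 4: ['butter', 'rain', 'in'] (min_width=14, slack=1)
Line 5: ['good', 'rock', 'young'] (min_width=15, slack=0)
Line 6: ['memory', 'voice'] (min_width=12, slack=3)
Line 7: ['language', 'tower'] (min_width=14, slack=1)
Line 8: ['slow', 'bee'] (min_width=8, slack=7)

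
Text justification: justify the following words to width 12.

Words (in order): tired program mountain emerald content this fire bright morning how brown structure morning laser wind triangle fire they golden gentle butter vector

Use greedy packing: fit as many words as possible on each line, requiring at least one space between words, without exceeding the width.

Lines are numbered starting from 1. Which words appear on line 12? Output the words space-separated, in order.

Answer: triangle

Derivation:
Line 1: ['tired'] (min_width=5, slack=7)
Line 2: ['program'] (min_width=7, slack=5)
Line 3: ['mountain'] (min_width=8, slack=4)
Line 4: ['emerald'] (min_width=7, slack=5)
Line 5: ['content', 'this'] (min_width=12, slack=0)
Line 6: ['fire', 'bright'] (min_width=11, slack=1)
Line 7: ['morning', 'how'] (min_width=11, slack=1)
Line 8: ['brown'] (min_width=5, slack=7)
Line 9: ['structure'] (min_width=9, slack=3)
Line 10: ['morning'] (min_width=7, slack=5)
Line 11: ['laser', 'wind'] (min_width=10, slack=2)
Line 12: ['triangle'] (min_width=8, slack=4)
Line 13: ['fire', 'they'] (min_width=9, slack=3)
Line 14: ['golden'] (min_width=6, slack=6)
Line 15: ['gentle'] (min_width=6, slack=6)
Line 16: ['butter'] (min_width=6, slack=6)
Line 17: ['vector'] (min_width=6, slack=6)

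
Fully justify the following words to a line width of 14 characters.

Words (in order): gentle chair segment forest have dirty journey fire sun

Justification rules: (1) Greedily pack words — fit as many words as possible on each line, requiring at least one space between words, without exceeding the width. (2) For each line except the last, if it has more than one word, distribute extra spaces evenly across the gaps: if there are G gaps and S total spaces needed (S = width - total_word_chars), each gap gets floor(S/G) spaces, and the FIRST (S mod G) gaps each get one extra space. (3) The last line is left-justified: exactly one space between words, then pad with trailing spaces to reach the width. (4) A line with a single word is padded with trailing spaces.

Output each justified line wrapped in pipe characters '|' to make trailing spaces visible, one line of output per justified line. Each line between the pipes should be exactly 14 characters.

Answer: |gentle   chair|
|segment forest|
|have     dirty|
|journey   fire|
|sun           |

Derivation:
Line 1: ['gentle', 'chair'] (min_width=12, slack=2)
Line 2: ['segment', 'forest'] (min_width=14, slack=0)
Line 3: ['have', 'dirty'] (min_width=10, slack=4)
Line 4: ['journey', 'fire'] (min_width=12, slack=2)
Line 5: ['sun'] (min_width=3, slack=11)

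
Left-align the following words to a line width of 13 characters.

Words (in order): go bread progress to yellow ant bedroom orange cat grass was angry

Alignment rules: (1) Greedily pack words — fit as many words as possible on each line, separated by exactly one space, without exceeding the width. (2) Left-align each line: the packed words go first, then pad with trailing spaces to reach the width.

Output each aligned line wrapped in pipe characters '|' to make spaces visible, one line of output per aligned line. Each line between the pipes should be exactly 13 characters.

Line 1: ['go', 'bread'] (min_width=8, slack=5)
Line 2: ['progress', 'to'] (min_width=11, slack=2)
Line 3: ['yellow', 'ant'] (min_width=10, slack=3)
Line 4: ['bedroom'] (min_width=7, slack=6)
Line 5: ['orange', 'cat'] (min_width=10, slack=3)
Line 6: ['grass', 'was'] (min_width=9, slack=4)
Line 7: ['angry'] (min_width=5, slack=8)

Answer: |go bread     |
|progress to  |
|yellow ant   |
|bedroom      |
|orange cat   |
|grass was    |
|angry        |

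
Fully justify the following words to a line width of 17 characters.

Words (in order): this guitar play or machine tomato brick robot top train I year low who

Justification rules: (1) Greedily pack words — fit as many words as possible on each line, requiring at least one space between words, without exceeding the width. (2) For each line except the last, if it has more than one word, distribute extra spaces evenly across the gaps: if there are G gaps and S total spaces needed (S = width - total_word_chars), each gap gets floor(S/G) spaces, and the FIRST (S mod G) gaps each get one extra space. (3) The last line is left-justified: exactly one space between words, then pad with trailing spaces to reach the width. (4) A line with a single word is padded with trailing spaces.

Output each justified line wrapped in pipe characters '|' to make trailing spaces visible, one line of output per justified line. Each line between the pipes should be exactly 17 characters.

Answer: |this  guitar play|
|or machine tomato|
|brick  robot  top|
|train  I year low|
|who              |

Derivation:
Line 1: ['this', 'guitar', 'play'] (min_width=16, slack=1)
Line 2: ['or', 'machine', 'tomato'] (min_width=17, slack=0)
Line 3: ['brick', 'robot', 'top'] (min_width=15, slack=2)
Line 4: ['train', 'I', 'year', 'low'] (min_width=16, slack=1)
Line 5: ['who'] (min_width=3, slack=14)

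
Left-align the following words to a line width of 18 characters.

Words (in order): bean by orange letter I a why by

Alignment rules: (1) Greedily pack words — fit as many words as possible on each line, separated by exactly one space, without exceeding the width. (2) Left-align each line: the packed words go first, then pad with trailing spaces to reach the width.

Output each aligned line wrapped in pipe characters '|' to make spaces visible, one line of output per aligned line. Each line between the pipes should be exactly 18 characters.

Answer: |bean by orange    |
|letter I a why by |

Derivation:
Line 1: ['bean', 'by', 'orange'] (min_width=14, slack=4)
Line 2: ['letter', 'I', 'a', 'why', 'by'] (min_width=17, slack=1)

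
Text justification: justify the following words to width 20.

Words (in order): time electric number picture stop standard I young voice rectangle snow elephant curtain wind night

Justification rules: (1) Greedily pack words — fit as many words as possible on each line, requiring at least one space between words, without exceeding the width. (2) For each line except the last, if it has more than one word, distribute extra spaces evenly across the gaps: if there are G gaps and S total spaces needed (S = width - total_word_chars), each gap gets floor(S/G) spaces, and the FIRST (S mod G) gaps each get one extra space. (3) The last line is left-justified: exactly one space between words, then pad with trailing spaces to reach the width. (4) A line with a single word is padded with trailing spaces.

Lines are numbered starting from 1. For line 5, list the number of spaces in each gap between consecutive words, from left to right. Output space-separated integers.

Line 1: ['time', 'electric', 'number'] (min_width=20, slack=0)
Line 2: ['picture', 'stop'] (min_width=12, slack=8)
Line 3: ['standard', 'I', 'young'] (min_width=16, slack=4)
Line 4: ['voice', 'rectangle', 'snow'] (min_width=20, slack=0)
Line 5: ['elephant', 'curtain'] (min_width=16, slack=4)
Line 6: ['wind', 'night'] (min_width=10, slack=10)

Answer: 5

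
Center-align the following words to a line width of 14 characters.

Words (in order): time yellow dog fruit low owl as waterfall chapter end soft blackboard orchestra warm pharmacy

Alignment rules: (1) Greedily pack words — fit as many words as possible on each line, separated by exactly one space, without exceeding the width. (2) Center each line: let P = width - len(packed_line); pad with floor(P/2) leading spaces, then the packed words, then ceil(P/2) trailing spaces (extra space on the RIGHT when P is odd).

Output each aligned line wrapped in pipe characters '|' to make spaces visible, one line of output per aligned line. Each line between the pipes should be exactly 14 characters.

Line 1: ['time', 'yellow'] (min_width=11, slack=3)
Line 2: ['dog', 'fruit', 'low'] (min_width=13, slack=1)
Line 3: ['owl', 'as'] (min_width=6, slack=8)
Line 4: ['waterfall'] (min_width=9, slack=5)
Line 5: ['chapter', 'end'] (min_width=11, slack=3)
Line 6: ['soft'] (min_width=4, slack=10)
Line 7: ['blackboard'] (min_width=10, slack=4)
Line 8: ['orchestra', 'warm'] (min_width=14, slack=0)
Line 9: ['pharmacy'] (min_width=8, slack=6)

Answer: | time yellow  |
|dog fruit low |
|    owl as    |
|  waterfall   |
| chapter end  |
|     soft     |
|  blackboard  |
|orchestra warm|
|   pharmacy   |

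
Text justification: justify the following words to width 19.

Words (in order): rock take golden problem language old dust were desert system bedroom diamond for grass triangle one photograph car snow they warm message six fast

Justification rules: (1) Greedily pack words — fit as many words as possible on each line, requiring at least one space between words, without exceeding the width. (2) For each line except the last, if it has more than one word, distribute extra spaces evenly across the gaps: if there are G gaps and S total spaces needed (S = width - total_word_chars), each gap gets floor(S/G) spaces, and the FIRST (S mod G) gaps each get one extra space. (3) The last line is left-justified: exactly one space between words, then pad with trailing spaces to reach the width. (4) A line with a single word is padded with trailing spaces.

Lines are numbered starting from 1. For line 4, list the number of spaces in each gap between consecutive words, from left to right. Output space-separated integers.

Answer: 7

Derivation:
Line 1: ['rock', 'take', 'golden'] (min_width=16, slack=3)
Line 2: ['problem', 'language'] (min_width=16, slack=3)
Line 3: ['old', 'dust', 'were'] (min_width=13, slack=6)
Line 4: ['desert', 'system'] (min_width=13, slack=6)
Line 5: ['bedroom', 'diamond', 'for'] (min_width=19, slack=0)
Line 6: ['grass', 'triangle', 'one'] (min_width=18, slack=1)
Line 7: ['photograph', 'car', 'snow'] (min_width=19, slack=0)
Line 8: ['they', 'warm', 'message'] (min_width=17, slack=2)
Line 9: ['six', 'fast'] (min_width=8, slack=11)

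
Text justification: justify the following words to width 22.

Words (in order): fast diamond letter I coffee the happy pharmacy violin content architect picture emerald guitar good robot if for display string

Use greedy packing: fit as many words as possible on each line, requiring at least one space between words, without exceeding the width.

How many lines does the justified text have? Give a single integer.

Line 1: ['fast', 'diamond', 'letter', 'I'] (min_width=21, slack=1)
Line 2: ['coffee', 'the', 'happy'] (min_width=16, slack=6)
Line 3: ['pharmacy', 'violin'] (min_width=15, slack=7)
Line 4: ['content', 'architect'] (min_width=17, slack=5)
Line 5: ['picture', 'emerald', 'guitar'] (min_width=22, slack=0)
Line 6: ['good', 'robot', 'if', 'for'] (min_width=17, slack=5)
Line 7: ['display', 'string'] (min_width=14, slack=8)
Total lines: 7

Answer: 7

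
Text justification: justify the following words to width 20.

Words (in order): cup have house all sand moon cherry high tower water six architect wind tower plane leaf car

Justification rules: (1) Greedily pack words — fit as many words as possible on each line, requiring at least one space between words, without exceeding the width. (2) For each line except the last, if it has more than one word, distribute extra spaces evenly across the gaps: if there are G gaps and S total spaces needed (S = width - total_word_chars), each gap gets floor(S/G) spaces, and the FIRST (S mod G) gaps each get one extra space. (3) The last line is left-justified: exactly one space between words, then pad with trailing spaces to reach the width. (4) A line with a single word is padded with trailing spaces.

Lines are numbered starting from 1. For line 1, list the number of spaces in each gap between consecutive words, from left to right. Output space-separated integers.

Line 1: ['cup', 'have', 'house', 'all'] (min_width=18, slack=2)
Line 2: ['sand', 'moon', 'cherry'] (min_width=16, slack=4)
Line 3: ['high', 'tower', 'water', 'six'] (min_width=20, slack=0)
Line 4: ['architect', 'wind', 'tower'] (min_width=20, slack=0)
Line 5: ['plane', 'leaf', 'car'] (min_width=14, slack=6)

Answer: 2 2 1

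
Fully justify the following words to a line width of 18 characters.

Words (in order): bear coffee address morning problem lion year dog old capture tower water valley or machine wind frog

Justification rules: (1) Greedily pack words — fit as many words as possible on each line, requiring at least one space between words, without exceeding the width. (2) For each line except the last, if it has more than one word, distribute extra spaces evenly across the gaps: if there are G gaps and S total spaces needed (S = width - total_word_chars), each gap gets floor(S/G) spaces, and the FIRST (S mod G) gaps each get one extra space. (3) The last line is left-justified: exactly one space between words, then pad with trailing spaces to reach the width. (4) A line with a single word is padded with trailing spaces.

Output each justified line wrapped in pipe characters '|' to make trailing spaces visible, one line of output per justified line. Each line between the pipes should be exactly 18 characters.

Answer: |bear        coffee|
|address    morning|
|problem  lion year|
|dog   old  capture|
|tower water valley|
|or   machine  wind|
|frog              |

Derivation:
Line 1: ['bear', 'coffee'] (min_width=11, slack=7)
Line 2: ['address', 'morning'] (min_width=15, slack=3)
Line 3: ['problem', 'lion', 'year'] (min_width=17, slack=1)
Line 4: ['dog', 'old', 'capture'] (min_width=15, slack=3)
Line 5: ['tower', 'water', 'valley'] (min_width=18, slack=0)
Line 6: ['or', 'machine', 'wind'] (min_width=15, slack=3)
Line 7: ['frog'] (min_width=4, slack=14)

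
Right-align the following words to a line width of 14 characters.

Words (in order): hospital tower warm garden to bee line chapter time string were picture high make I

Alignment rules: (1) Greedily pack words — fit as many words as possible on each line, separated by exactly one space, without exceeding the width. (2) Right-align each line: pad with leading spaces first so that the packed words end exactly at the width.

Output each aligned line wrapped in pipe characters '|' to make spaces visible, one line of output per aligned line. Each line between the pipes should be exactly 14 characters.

Answer: |hospital tower|
|warm garden to|
|      bee line|
|  chapter time|
|   string were|
|  picture high|
|        make I|

Derivation:
Line 1: ['hospital', 'tower'] (min_width=14, slack=0)
Line 2: ['warm', 'garden', 'to'] (min_width=14, slack=0)
Line 3: ['bee', 'line'] (min_width=8, slack=6)
Line 4: ['chapter', 'time'] (min_width=12, slack=2)
Line 5: ['string', 'were'] (min_width=11, slack=3)
Line 6: ['picture', 'high'] (min_width=12, slack=2)
Line 7: ['make', 'I'] (min_width=6, slack=8)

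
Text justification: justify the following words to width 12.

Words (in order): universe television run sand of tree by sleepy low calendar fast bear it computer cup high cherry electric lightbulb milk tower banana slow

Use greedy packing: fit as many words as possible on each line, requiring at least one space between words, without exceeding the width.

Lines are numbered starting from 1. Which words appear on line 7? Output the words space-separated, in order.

Answer: fast bear it

Derivation:
Line 1: ['universe'] (min_width=8, slack=4)
Line 2: ['television'] (min_width=10, slack=2)
Line 3: ['run', 'sand', 'of'] (min_width=11, slack=1)
Line 4: ['tree', 'by'] (min_width=7, slack=5)
Line 5: ['sleepy', 'low'] (min_width=10, slack=2)
Line 6: ['calendar'] (min_width=8, slack=4)
Line 7: ['fast', 'bear', 'it'] (min_width=12, slack=0)
Line 8: ['computer', 'cup'] (min_width=12, slack=0)
Line 9: ['high', 'cherry'] (min_width=11, slack=1)
Line 10: ['electric'] (min_width=8, slack=4)
Line 11: ['lightbulb'] (min_width=9, slack=3)
Line 12: ['milk', 'tower'] (min_width=10, slack=2)
Line 13: ['banana', 'slow'] (min_width=11, slack=1)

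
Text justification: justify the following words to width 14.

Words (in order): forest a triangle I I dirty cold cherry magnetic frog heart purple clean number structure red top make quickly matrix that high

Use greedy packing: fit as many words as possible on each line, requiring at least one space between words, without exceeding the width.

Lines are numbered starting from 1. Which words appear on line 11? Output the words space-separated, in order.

Line 1: ['forest', 'a'] (min_width=8, slack=6)
Line 2: ['triangle', 'I', 'I'] (min_width=12, slack=2)
Line 3: ['dirty', 'cold'] (min_width=10, slack=4)
Line 4: ['cherry'] (min_width=6, slack=8)
Line 5: ['magnetic', 'frog'] (min_width=13, slack=1)
Line 6: ['heart', 'purple'] (min_width=12, slack=2)
Line 7: ['clean', 'number'] (min_width=12, slack=2)
Line 8: ['structure', 'red'] (min_width=13, slack=1)
Line 9: ['top', 'make'] (min_width=8, slack=6)
Line 10: ['quickly', 'matrix'] (min_width=14, slack=0)
Line 11: ['that', 'high'] (min_width=9, slack=5)

Answer: that high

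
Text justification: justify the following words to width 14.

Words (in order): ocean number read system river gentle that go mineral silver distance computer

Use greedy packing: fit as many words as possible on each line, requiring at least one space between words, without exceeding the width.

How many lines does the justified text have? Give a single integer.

Line 1: ['ocean', 'number'] (min_width=12, slack=2)
Line 2: ['read', 'system'] (min_width=11, slack=3)
Line 3: ['river', 'gentle'] (min_width=12, slack=2)
Line 4: ['that', 'go'] (min_width=7, slack=7)
Line 5: ['mineral', 'silver'] (min_width=14, slack=0)
Line 6: ['distance'] (min_width=8, slack=6)
Line 7: ['computer'] (min_width=8, slack=6)
Total lines: 7

Answer: 7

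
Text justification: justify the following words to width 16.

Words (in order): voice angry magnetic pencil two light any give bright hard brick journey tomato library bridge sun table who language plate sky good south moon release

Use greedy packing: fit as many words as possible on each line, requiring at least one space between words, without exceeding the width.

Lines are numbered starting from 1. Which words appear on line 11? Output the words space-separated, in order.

Answer: release

Derivation:
Line 1: ['voice', 'angry'] (min_width=11, slack=5)
Line 2: ['magnetic', 'pencil'] (min_width=15, slack=1)
Line 3: ['two', 'light', 'any'] (min_width=13, slack=3)
Line 4: ['give', 'bright', 'hard'] (min_width=16, slack=0)
Line 5: ['brick', 'journey'] (min_width=13, slack=3)
Line 6: ['tomato', 'library'] (min_width=14, slack=2)
Line 7: ['bridge', 'sun', 'table'] (min_width=16, slack=0)
Line 8: ['who', 'language'] (min_width=12, slack=4)
Line 9: ['plate', 'sky', 'good'] (min_width=14, slack=2)
Line 10: ['south', 'moon'] (min_width=10, slack=6)
Line 11: ['release'] (min_width=7, slack=9)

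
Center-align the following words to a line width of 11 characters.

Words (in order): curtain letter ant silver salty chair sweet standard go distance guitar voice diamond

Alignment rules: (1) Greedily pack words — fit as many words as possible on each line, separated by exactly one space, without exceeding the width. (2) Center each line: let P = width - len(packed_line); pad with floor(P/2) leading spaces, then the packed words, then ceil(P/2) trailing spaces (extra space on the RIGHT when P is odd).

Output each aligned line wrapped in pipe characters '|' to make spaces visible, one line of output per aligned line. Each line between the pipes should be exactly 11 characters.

Line 1: ['curtain'] (min_width=7, slack=4)
Line 2: ['letter', 'ant'] (min_width=10, slack=1)
Line 3: ['silver'] (min_width=6, slack=5)
Line 4: ['salty', 'chair'] (min_width=11, slack=0)
Line 5: ['sweet'] (min_width=5, slack=6)
Line 6: ['standard', 'go'] (min_width=11, slack=0)
Line 7: ['distance'] (min_width=8, slack=3)
Line 8: ['guitar'] (min_width=6, slack=5)
Line 9: ['voice'] (min_width=5, slack=6)
Line 10: ['diamond'] (min_width=7, slack=4)

Answer: |  curtain  |
|letter ant |
|  silver   |
|salty chair|
|   sweet   |
|standard go|
| distance  |
|  guitar   |
|   voice   |
|  diamond  |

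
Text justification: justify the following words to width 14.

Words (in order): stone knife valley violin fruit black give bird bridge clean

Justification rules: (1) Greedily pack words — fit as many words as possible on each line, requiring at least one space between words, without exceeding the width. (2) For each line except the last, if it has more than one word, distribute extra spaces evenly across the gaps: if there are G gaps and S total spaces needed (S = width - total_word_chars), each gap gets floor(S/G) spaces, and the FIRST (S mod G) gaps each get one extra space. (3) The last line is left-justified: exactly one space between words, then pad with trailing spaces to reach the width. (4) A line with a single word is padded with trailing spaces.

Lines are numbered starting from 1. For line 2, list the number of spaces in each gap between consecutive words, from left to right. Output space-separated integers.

Line 1: ['stone', 'knife'] (min_width=11, slack=3)
Line 2: ['valley', 'violin'] (min_width=13, slack=1)
Line 3: ['fruit', 'black'] (min_width=11, slack=3)
Line 4: ['give', 'bird'] (min_width=9, slack=5)
Line 5: ['bridge', 'clean'] (min_width=12, slack=2)

Answer: 2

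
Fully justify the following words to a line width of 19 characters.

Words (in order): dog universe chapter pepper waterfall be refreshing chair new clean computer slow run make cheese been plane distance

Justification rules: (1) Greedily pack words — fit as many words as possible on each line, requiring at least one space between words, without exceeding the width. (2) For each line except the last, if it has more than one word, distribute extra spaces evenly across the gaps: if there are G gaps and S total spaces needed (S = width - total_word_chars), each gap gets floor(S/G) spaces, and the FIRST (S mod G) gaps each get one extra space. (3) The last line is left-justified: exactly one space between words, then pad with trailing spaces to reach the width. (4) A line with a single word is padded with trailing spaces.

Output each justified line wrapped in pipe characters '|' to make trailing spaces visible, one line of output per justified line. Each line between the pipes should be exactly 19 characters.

Answer: |dog        universe|
|chapter      pepper|
|waterfall        be|
|refreshing    chair|
|new  clean computer|
|slow    run    make|
|cheese  been  plane|
|distance           |

Derivation:
Line 1: ['dog', 'universe'] (min_width=12, slack=7)
Line 2: ['chapter', 'pepper'] (min_width=14, slack=5)
Line 3: ['waterfall', 'be'] (min_width=12, slack=7)
Line 4: ['refreshing', 'chair'] (min_width=16, slack=3)
Line 5: ['new', 'clean', 'computer'] (min_width=18, slack=1)
Line 6: ['slow', 'run', 'make'] (min_width=13, slack=6)
Line 7: ['cheese', 'been', 'plane'] (min_width=17, slack=2)
Line 8: ['distance'] (min_width=8, slack=11)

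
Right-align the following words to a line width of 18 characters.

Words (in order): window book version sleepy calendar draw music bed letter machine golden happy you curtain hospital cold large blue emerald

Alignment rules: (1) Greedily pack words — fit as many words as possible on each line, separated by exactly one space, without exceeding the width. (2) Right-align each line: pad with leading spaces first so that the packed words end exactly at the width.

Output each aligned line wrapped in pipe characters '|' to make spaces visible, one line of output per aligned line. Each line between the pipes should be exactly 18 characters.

Answer: |       window book|
|    version sleepy|
|     calendar draw|
|  music bed letter|
|    machine golden|
| happy you curtain|
|     hospital cold|
|large blue emerald|

Derivation:
Line 1: ['window', 'book'] (min_width=11, slack=7)
Line 2: ['version', 'sleepy'] (min_width=14, slack=4)
Line 3: ['calendar', 'draw'] (min_width=13, slack=5)
Line 4: ['music', 'bed', 'letter'] (min_width=16, slack=2)
Line 5: ['machine', 'golden'] (min_width=14, slack=4)
Line 6: ['happy', 'you', 'curtain'] (min_width=17, slack=1)
Line 7: ['hospital', 'cold'] (min_width=13, slack=5)
Line 8: ['large', 'blue', 'emerald'] (min_width=18, slack=0)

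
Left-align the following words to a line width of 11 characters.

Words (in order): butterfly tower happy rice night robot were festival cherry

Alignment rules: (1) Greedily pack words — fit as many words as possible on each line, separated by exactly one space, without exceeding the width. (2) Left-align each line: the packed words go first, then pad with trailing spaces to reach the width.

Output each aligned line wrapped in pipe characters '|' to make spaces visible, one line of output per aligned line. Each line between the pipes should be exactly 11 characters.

Line 1: ['butterfly'] (min_width=9, slack=2)
Line 2: ['tower', 'happy'] (min_width=11, slack=0)
Line 3: ['rice', 'night'] (min_width=10, slack=1)
Line 4: ['robot', 'were'] (min_width=10, slack=1)
Line 5: ['festival'] (min_width=8, slack=3)
Line 6: ['cherry'] (min_width=6, slack=5)

Answer: |butterfly  |
|tower happy|
|rice night |
|robot were |
|festival   |
|cherry     |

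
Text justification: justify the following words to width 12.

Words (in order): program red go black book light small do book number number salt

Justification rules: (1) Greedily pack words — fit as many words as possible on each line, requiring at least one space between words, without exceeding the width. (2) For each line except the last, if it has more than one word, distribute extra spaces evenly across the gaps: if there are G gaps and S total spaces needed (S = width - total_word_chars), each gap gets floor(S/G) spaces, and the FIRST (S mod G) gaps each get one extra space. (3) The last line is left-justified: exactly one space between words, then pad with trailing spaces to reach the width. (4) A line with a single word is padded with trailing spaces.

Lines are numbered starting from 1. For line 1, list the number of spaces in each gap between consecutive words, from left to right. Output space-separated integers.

Answer: 2

Derivation:
Line 1: ['program', 'red'] (min_width=11, slack=1)
Line 2: ['go', 'black'] (min_width=8, slack=4)
Line 3: ['book', 'light'] (min_width=10, slack=2)
Line 4: ['small', 'do'] (min_width=8, slack=4)
Line 5: ['book', 'number'] (min_width=11, slack=1)
Line 6: ['number', 'salt'] (min_width=11, slack=1)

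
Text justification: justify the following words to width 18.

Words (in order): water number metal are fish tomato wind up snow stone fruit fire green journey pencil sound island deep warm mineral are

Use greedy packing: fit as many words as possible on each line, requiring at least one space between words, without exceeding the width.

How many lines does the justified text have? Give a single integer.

Line 1: ['water', 'number', 'metal'] (min_width=18, slack=0)
Line 2: ['are', 'fish', 'tomato'] (min_width=15, slack=3)
Line 3: ['wind', 'up', 'snow', 'stone'] (min_width=18, slack=0)
Line 4: ['fruit', 'fire', 'green'] (min_width=16, slack=2)
Line 5: ['journey', 'pencil'] (min_width=14, slack=4)
Line 6: ['sound', 'island', 'deep'] (min_width=17, slack=1)
Line 7: ['warm', 'mineral', 'are'] (min_width=16, slack=2)
Total lines: 7

Answer: 7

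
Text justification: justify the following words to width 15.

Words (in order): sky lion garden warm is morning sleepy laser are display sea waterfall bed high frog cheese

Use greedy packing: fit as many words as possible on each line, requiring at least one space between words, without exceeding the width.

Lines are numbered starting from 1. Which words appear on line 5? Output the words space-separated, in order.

Line 1: ['sky', 'lion', 'garden'] (min_width=15, slack=0)
Line 2: ['warm', 'is', 'morning'] (min_width=15, slack=0)
Line 3: ['sleepy', 'laser'] (min_width=12, slack=3)
Line 4: ['are', 'display', 'sea'] (min_width=15, slack=0)
Line 5: ['waterfall', 'bed'] (min_width=13, slack=2)
Line 6: ['high', 'frog'] (min_width=9, slack=6)
Line 7: ['cheese'] (min_width=6, slack=9)

Answer: waterfall bed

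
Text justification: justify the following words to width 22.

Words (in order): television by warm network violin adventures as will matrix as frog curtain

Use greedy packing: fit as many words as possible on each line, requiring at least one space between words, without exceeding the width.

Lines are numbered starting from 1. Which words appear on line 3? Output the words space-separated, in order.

Line 1: ['television', 'by', 'warm'] (min_width=18, slack=4)
Line 2: ['network', 'violin'] (min_width=14, slack=8)
Line 3: ['adventures', 'as', 'will'] (min_width=18, slack=4)
Line 4: ['matrix', 'as', 'frog', 'curtain'] (min_width=22, slack=0)

Answer: adventures as will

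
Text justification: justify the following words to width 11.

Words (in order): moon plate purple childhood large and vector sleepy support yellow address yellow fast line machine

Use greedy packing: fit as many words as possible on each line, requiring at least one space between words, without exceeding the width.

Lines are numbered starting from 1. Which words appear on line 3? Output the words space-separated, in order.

Answer: childhood

Derivation:
Line 1: ['moon', 'plate'] (min_width=10, slack=1)
Line 2: ['purple'] (min_width=6, slack=5)
Line 3: ['childhood'] (min_width=9, slack=2)
Line 4: ['large', 'and'] (min_width=9, slack=2)
Line 5: ['vector'] (min_width=6, slack=5)
Line 6: ['sleepy'] (min_width=6, slack=5)
Line 7: ['support'] (min_width=7, slack=4)
Line 8: ['yellow'] (min_width=6, slack=5)
Line 9: ['address'] (min_width=7, slack=4)
Line 10: ['yellow', 'fast'] (min_width=11, slack=0)
Line 11: ['line'] (min_width=4, slack=7)
Line 12: ['machine'] (min_width=7, slack=4)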